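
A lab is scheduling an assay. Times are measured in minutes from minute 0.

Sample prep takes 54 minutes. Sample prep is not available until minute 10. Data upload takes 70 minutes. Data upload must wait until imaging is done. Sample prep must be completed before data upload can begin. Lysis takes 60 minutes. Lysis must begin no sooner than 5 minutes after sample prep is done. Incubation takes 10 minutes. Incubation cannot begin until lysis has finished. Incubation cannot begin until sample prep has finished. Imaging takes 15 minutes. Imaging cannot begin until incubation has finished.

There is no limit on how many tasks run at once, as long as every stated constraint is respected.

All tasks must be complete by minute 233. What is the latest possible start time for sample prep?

19

Nothing follows data upload; the deadline of minute 233 is its only limit. It must start by 233 − 70 = minute 163.
Imaging feeds into data upload (must start by minute 163); so imaging must finish by minute 163 and therefore start by minute 148.
Since imaging (must start by minute 148) depends on it, incubation must finish by minute 148. Backing off its 10-minute duration gives a latest start of minute 138.
Since incubation (must start by minute 138) depends on it, lysis must finish by minute 138. Backing off its 60-minute duration gives a latest start of minute 78.
Sample prep has several dependents: lysis (must start by minute 78, minus 5-minute gap → minute 73); incubation (must start by minute 138); data upload (must start by minute 163). The earliest of those limits is minute 73, so sample prep must start by 73 − 54 = minute 19.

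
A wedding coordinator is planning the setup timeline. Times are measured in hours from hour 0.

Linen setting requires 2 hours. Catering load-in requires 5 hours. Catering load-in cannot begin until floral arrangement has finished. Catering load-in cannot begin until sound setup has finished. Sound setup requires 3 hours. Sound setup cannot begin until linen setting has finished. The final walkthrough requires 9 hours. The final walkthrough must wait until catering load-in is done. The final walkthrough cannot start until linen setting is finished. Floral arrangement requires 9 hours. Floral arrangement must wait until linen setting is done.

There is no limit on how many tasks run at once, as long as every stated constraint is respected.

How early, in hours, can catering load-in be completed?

Linen setting has no prerequisites, so it starts at hour 0 and finishes at hour 2.
Sound setup cannot begin until linen setting (finishes hour 2). It runs from hour 2 to 2 + 3 = hour 5.
Floral arrangement cannot begin until linen setting (finishes hour 2). It runs from hour 2 to 2 + 9 = hour 11.
For catering load-in: floral arrangement (finishes hour 11); sound setup (finishes hour 5). Taking the maximum gives a start of hour 11, and it finishes at 11 + 5 = hour 16.

16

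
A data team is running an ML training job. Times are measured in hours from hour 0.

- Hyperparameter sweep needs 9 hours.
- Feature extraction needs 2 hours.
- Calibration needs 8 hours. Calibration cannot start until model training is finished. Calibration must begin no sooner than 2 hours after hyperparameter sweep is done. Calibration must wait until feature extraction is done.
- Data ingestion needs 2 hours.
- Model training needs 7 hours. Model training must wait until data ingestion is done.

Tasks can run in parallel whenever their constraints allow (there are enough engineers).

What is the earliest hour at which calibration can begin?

Hyperparameter sweep can start immediately at hour 0; it finishes at hour 9.
Feature extraction has no prerequisites, so it starts at hour 0 and finishes at hour 2.
Nothing blocks data ingestion, so it runs from hour 0 to hour 2.
Model training waits on data ingestion (finishes hour 2), so it starts at hour 2 and finishes at 2 + 7 = hour 9.
Calibration waits on model training (finishes hour 9); hyperparameter sweep (finishes hour 9, plus 2-hour gap → hour 11); feature extraction (finishes hour 2). The latest of these is hour 11, which is the earliest calibration can start.

11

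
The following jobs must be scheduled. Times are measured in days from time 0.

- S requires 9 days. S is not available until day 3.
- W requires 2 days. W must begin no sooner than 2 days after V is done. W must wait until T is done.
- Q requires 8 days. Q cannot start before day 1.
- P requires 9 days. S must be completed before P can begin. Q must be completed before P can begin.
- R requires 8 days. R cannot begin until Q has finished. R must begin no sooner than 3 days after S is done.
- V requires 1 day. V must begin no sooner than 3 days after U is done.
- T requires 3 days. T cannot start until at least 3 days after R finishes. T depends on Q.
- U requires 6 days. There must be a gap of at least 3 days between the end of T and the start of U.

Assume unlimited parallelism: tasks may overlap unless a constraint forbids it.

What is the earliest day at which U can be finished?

38

S waits on its own release at day 3, so it starts at day 3 and finishes at 3 + 9 = day 12.
After its own release at day 1, Q can start at day 1 and finishes at day 9.
R needs all of Q (finishes day 9); S (finishes day 12, plus 3-day gap → day 15). That puts its earliest start at day 15; it finishes at 15 + 8 = day 23.
For T: R (finishes day 23, plus 3-day gap → day 26); Q (finishes day 9). Taking the maximum gives a start of day 26, and it finishes at 26 + 3 = day 29.
U cannot begin until T (finishes day 29, plus 3-day gap → day 32). It runs from day 32 to 32 + 6 = day 38.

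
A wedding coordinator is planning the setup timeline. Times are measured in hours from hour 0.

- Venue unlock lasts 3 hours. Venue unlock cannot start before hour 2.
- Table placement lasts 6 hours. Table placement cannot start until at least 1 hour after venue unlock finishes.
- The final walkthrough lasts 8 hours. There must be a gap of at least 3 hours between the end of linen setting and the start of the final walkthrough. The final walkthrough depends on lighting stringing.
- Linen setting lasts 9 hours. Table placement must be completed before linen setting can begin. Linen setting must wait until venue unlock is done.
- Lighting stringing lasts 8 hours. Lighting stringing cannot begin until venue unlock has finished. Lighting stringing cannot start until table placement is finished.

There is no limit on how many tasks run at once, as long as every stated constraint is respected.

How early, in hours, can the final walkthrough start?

24

Venue unlock waits on its own release at hour 2, so it starts at hour 2 and finishes at 2 + 3 = hour 5.
After venue unlock (finishes hour 5, plus 1-hour gap → hour 6), table placement can start at hour 6 and finishes at hour 12.
Lighting stringing has to wait for venue unlock (finishes hour 5); table placement (finishes hour 12). The latest of these is hour 12, so lighting stringing runs hour 12 to 12 + 8 = hour 20.
For linen setting: table placement (finishes hour 12); venue unlock (finishes hour 5). Taking the maximum gives a start of hour 12, and it finishes at 12 + 9 = hour 21.
The final walkthrough waits on linen setting (finishes hour 21, plus 3-hour gap → hour 24); lighting stringing (finishes hour 20). The latest of these is hour 24, which is the earliest the final walkthrough can start.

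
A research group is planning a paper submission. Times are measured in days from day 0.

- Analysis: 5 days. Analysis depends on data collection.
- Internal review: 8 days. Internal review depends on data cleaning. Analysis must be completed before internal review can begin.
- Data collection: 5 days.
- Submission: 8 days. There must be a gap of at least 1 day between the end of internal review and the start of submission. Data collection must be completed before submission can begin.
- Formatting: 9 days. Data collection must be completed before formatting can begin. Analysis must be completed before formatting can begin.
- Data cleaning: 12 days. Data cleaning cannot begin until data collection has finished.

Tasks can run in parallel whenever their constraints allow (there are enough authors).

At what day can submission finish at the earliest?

34

Nothing blocks data collection, so it runs from day 0 to day 5.
Analysis cannot begin until data collection (finishes day 5). It runs from day 5 to 5 + 5 = day 10.
Data cleaning waits on data collection (finishes day 5), so it starts at day 5 and finishes at 5 + 12 = day 17.
For internal review: data cleaning (finishes day 17); analysis (finishes day 10). Taking the maximum gives a start of day 17, and it finishes at 17 + 8 = day 25.
Submission cannot start until internal review (finishes day 25, plus 1-day gap → day 26); data collection (finishes day 5). The controlling bound is day 26, so submission finishes at 26 + 8 = day 34.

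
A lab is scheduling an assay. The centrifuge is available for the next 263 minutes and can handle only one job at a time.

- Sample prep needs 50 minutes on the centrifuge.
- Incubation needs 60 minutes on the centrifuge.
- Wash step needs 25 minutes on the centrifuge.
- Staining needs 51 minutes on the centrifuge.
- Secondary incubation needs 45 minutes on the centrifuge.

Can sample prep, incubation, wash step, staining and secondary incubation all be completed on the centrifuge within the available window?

Running back to back, the jobs need 50 + 60 + 25 + 51 + 45 = 231 minutes on the centrifuge.
Since 231 ≤ 263, they fit within the window.

Yes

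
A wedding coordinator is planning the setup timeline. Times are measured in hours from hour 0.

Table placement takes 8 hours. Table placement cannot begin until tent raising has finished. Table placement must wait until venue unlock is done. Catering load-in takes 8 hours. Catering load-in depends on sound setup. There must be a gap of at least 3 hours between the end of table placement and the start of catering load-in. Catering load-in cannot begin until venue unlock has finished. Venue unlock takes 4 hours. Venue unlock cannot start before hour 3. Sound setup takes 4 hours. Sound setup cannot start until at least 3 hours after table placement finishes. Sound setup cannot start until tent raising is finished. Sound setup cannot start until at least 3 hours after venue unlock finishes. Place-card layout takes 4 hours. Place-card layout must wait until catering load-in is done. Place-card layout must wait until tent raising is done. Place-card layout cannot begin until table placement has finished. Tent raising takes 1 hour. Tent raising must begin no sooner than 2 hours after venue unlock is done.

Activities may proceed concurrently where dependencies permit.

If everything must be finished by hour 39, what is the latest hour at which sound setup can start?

23

To finish by hour 39, place-card layout (duration 4) must start no later than hour 35.
Catering load-in must finish before place-card layout (must start by hour 35). With an 8-hour duration, catering load-in must start by 35 − 8 = hour 27.
Sound setup must finish before catering load-in (must start by hour 27). With a 4-hour duration, sound setup must start by 27 − 4 = hour 23.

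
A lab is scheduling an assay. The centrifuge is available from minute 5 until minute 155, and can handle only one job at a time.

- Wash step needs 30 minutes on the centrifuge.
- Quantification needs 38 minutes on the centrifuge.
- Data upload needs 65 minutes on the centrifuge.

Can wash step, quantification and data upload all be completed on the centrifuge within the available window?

Yes

The centrifuge window is 155 − 5 = 150 minutes.
Running back to back, the jobs need 30 + 38 + 65 = 133 minutes on the centrifuge.
Since 133 ≤ 150, they fit within the window.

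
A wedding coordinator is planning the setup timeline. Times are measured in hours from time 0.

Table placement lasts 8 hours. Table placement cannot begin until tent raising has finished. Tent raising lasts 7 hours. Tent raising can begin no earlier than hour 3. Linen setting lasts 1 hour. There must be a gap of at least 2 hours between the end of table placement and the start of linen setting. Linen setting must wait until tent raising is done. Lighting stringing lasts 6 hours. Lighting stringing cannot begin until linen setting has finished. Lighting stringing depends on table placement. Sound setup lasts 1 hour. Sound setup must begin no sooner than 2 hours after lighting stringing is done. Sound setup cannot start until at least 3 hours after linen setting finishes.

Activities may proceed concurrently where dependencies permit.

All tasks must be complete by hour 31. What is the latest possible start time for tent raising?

Sound setup has no dependents, so it just needs to finish by hour 31. Starting by 31 − 1 = hour 30 achieves that.
Lighting stringing must finish before sound setup (must start by hour 30, minus 2-hour gap → hour 28). With a 6-hour duration, lighting stringing must start by 28 − 6 = hour 22.
Linen setting has several dependents: lighting stringing (must start by hour 22); sound setup (must start by hour 30, minus 3-hour gap → hour 27). The earliest of those limits is hour 22, so linen setting must start by 22 − 1 = hour 21.
For table placement: linen setting (must start by hour 21, minus 2-hour gap → hour 19); lighting stringing (must start by hour 22). The most restrictive is hour 19; with an 8-hour duration, table placement must start by hour 11.
Tent raising must finish in time for table placement (must start by hour 11); linen setting (must start by hour 21). The tightest is hour 11, so tent raising must start by 11 − 7 = hour 4.

4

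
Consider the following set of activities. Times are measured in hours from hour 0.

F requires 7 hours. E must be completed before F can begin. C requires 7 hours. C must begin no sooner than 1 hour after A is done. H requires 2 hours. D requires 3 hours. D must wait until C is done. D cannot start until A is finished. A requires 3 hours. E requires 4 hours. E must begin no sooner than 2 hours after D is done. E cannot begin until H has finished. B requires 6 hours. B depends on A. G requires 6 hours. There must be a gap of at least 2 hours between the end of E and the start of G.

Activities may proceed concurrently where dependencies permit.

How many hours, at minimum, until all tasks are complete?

H can start immediately at hour 0; it finishes at hour 2.
A has no prerequisites, so it starts at hour 0 and finishes at hour 3.
C waits on A (finishes hour 3, plus 1-hour gap → hour 4), so it starts at hour 4 and finishes at 4 + 7 = hour 11.
D needs all of C (finishes hour 11); A (finishes hour 3). That puts its earliest start at hour 11; it finishes at 11 + 3 = hour 14.
For E: D (finishes hour 14, plus 2-hour gap → hour 16); H (finishes hour 2). Taking the maximum gives a start of hour 16, and it finishes at 16 + 4 = hour 20.
G waits on E (finishes hour 20, plus 2-hour gap → hour 22), so it starts at hour 22 and finishes at 22 + 6 = hour 28.
After E (finishes hour 20), F can start at hour 20 and finishes at hour 27.
B waits on A (finishes hour 3), so it starts at hour 3 and finishes at 3 + 6 = hour 9.
All tasks are finished once the last one completes. Finish times: A at 3, B at 9, C at 11, D at 14, E at 20, F at 27, G at 28, H at 2. The latest is hour 28.

28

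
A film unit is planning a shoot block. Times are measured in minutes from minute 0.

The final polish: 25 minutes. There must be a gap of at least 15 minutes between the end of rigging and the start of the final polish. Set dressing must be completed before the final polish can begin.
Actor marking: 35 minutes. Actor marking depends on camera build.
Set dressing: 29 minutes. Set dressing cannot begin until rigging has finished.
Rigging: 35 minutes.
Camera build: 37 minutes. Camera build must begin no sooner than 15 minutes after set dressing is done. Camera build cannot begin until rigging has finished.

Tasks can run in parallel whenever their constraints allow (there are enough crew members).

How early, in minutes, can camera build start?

Nothing blocks rigging, so it runs from minute 0 to minute 35.
Set dressing waits on rigging (finishes minute 35), so it starts at minute 35 and finishes at 35 + 29 = minute 64.
Camera build waits on set dressing (finishes minute 64, plus 15-minute gap → minute 79); rigging (finishes minute 35). The latest of these is minute 79, which is the earliest camera build can start.

79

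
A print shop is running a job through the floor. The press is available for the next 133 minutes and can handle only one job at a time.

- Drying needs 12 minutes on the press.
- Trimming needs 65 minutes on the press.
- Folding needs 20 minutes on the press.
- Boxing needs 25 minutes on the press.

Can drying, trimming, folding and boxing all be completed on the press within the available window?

Yes

Running back to back, the jobs need 12 + 65 + 20 + 25 = 122 minutes on the press.
Since 122 ≤ 133, they fit within the window.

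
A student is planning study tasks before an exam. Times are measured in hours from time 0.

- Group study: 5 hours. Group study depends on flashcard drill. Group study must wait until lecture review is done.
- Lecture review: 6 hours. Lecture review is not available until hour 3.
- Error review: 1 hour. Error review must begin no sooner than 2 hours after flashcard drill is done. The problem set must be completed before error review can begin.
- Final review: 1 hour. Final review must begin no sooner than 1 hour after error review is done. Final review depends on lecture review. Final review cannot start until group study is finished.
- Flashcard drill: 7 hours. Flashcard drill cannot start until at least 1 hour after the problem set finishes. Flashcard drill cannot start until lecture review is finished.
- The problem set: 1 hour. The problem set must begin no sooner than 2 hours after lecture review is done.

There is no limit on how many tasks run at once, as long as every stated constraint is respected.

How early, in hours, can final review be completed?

26

After its own release at hour 3, lecture review can start at hour 3 and finishes at hour 9.
The problem set waits on lecture review (finishes hour 9, plus 2-hour gap → hour 11), so it starts at hour 11 and finishes at 11 + 1 = hour 12.
Flashcard drill needs all of the problem set (finishes hour 12, plus 1-hour gap → hour 13); lecture review (finishes hour 9). That puts its earliest start at hour 13; it finishes at 13 + 7 = hour 20.
Group study has to wait for flashcard drill (finishes hour 20); lecture review (finishes hour 9). The latest of these is hour 20, so group study runs hour 20 to 20 + 5 = hour 25.
For error review: flashcard drill (finishes hour 20, plus 2-hour gap → hour 22); the problem set (finishes hour 12). Taking the maximum gives a start of hour 22, and it finishes at 22 + 1 = hour 23.
Final review has to wait for error review (finishes hour 23, plus 1-hour gap → hour 24); lecture review (finishes hour 9); group study (finishes hour 25). The latest of these is hour 25, so final review runs hour 25 to 25 + 1 = hour 26.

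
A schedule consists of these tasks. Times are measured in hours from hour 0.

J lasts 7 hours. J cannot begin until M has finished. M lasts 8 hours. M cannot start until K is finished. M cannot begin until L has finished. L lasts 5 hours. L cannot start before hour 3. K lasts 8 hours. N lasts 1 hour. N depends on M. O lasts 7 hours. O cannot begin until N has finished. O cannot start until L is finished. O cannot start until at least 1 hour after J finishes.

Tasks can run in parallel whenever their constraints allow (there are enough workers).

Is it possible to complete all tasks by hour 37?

Yes

L cannot begin until its own release at hour 3. It runs from hour 3 to 3 + 5 = hour 8.
Nothing blocks K, so it runs from hour 0 to hour 8.
M needs all of K (finishes hour 8); L (finishes hour 8). That puts its earliest start at hour 8; it finishes at 8 + 8 = hour 16.
N cannot begin until M (finishes hour 16). It runs from hour 16 to 16 + 1 = hour 17.
After M (finishes hour 16), J can start at hour 16 and finishes at hour 23.
O needs all of N (finishes hour 17); L (finishes hour 8); J (finishes hour 23, plus 1-hour gap → hour 24). That puts its earliest start at hour 24; it finishes at 24 + 7 = hour 31.
Every task is finished by hour 31, which is no later than the deadline of 37, so the schedule is feasible.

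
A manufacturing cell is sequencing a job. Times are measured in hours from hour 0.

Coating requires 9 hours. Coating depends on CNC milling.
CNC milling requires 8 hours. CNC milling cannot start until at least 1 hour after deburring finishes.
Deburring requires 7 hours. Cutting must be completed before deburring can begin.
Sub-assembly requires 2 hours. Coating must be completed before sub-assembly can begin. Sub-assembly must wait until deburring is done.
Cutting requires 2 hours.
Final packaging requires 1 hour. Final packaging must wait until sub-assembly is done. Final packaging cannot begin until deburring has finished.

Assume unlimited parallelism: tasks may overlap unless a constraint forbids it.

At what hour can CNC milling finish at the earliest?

Cutting can start immediately at hour 0; it finishes at hour 2.
Deburring cannot begin until cutting (finishes hour 2). It runs from hour 2 to 2 + 7 = hour 9.
CNC milling cannot begin until deburring (finishes hour 9, plus 1-hour gap → hour 10). It runs from hour 10 to 10 + 8 = hour 18.

18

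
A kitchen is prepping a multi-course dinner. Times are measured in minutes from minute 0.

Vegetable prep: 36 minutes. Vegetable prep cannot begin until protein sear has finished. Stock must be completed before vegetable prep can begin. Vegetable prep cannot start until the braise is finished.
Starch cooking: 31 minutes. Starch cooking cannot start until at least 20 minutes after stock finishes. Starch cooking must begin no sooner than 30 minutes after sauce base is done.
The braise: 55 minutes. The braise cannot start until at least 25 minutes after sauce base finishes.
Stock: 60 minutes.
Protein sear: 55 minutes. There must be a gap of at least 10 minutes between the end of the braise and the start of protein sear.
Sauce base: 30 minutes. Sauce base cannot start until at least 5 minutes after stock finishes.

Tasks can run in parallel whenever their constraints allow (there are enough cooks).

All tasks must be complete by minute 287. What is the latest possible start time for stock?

Vegetable prep has no dependents, so it just needs to finish by minute 287. Starting by 287 − 36 = minute 251 achieves that.
Protein sear has to be done before vegetable prep (must start by minute 251). That means finishing by minute 251, i.e. starting by 251 − 55 = minute 196.
For the braise: protein sear (must start by minute 196, minus 10-minute gap → minute 186); vegetable prep (must start by minute 251). The most restrictive is minute 186; with a 55-minute duration, the braise must start by minute 131.
Starch cooking must finish by minute 287; it takes 31 minutes, so it must start by 287 − 31 = minute 256.
Sauce base has several dependents: the braise (must start by minute 131, minus 25-minute gap → minute 106); starch cooking (must start by minute 256, minus 30-minute gap → minute 226). The earliest of those limits is minute 106, so sauce base must start by 106 − 30 = minute 76.
Stock must finish in time for sauce base (must start by minute 76, minus 5-minute gap → minute 71); vegetable prep (must start by minute 251); starch cooking (must start by minute 256, minus 20-minute gap → minute 236). The tightest is minute 71, so stock must start by 71 − 60 = minute 11.

11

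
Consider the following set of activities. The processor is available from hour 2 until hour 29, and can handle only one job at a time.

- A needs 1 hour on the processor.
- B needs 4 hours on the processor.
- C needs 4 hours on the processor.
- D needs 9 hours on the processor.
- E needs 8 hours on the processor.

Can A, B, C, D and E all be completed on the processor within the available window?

The processor window is 29 − 2 = 27 hours.
Running back to back, the jobs need 1 + 4 + 4 + 9 + 8 = 26 hours on the processor.
Since 26 ≤ 27, they fit within the window.

Yes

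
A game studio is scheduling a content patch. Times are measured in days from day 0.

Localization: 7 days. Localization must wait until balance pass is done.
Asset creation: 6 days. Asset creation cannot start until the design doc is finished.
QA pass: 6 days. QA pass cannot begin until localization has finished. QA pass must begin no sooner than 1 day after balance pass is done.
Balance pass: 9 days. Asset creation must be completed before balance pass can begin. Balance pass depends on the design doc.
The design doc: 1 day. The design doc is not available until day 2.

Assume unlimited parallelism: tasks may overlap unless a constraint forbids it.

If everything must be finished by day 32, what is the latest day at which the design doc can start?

3

QA pass must finish by day 32; it takes 6 days, so it must start by 32 − 6 = day 26.
Localization feeds into QA pass (must start by day 26); so localization must finish by day 26 and therefore start by day 19.
Balance pass must finish in time for localization (must start by day 19); QA pass (must start by day 26, minus 1-day gap → day 25). The tightest is day 19, so balance pass must start by 19 − 9 = day 10.
Asset creation feeds into balance pass (must start by day 10); so asset creation must finish by day 10 and therefore start by day 4.
For the design doc: asset creation (must start by day 4); balance pass (must start by day 10). The most restrictive is day 4; with a 1-day duration, the design doc must start by day 3.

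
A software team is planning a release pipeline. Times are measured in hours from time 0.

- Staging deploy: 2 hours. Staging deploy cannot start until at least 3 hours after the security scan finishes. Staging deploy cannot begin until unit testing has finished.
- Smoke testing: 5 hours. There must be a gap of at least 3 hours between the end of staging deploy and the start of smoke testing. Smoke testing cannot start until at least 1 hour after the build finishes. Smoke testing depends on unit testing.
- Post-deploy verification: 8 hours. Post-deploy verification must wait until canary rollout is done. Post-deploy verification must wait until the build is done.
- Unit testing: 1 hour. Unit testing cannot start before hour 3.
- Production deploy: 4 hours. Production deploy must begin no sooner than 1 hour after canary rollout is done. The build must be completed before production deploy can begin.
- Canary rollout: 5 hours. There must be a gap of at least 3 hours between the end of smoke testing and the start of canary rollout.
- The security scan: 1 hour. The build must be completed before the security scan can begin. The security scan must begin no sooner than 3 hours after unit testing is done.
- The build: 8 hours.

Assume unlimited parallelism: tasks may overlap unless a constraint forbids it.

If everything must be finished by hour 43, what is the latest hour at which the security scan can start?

13

Nothing follows production deploy; the deadline of hour 43 is its only limit. It must start by 43 − 4 = hour 39.
Nothing follows post-deploy verification; the deadline of hour 43 is its only limit. It must start by 43 − 8 = hour 35.
Canary rollout has several dependents: production deploy (must start by hour 39, minus 1-hour gap → hour 38); post-deploy verification (must start by hour 35). The earliest of those limits is hour 35, so canary rollout must start by 35 − 5 = hour 30.
Smoke testing must finish before canary rollout (must start by hour 30, minus 3-hour gap → hour 27). With a 5-hour duration, smoke testing must start by 27 − 5 = hour 22.
Staging deploy feeds into smoke testing (must start by hour 22, minus 3-hour gap → hour 19); so staging deploy must finish by hour 19 and therefore start by hour 17.
The security scan must finish before staging deploy (must start by hour 17, minus 3-hour gap → hour 14). With a 1-hour duration, the security scan must start by 14 − 1 = hour 13.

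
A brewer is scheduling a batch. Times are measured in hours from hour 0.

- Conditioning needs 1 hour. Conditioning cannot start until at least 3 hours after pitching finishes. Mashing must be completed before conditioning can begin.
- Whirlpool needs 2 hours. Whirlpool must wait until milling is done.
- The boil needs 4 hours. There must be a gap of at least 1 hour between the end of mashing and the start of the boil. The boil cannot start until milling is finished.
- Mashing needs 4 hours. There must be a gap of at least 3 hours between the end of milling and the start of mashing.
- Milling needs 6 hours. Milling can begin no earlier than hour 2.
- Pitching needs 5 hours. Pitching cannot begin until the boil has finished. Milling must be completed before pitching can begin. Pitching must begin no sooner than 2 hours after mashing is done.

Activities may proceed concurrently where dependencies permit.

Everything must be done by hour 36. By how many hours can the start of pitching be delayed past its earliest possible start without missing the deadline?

After its own release at hour 2, milling can start at hour 2 and finishes at hour 8.
Mashing cannot begin until milling (finishes hour 8, plus 3-hour gap → hour 11). It runs from hour 11 to 11 + 4 = hour 15.
The boil cannot start until mashing (finishes hour 15, plus 1-hour gap → hour 16); milling (finishes hour 8). The controlling bound is hour 16, so the boil finishes at 16 + 4 = hour 20.
Pitching has to wait for the boil (finishes hour 20); milling (finishes hour 8); mashing (finishes hour 15, plus 2-hour gap → hour 17). The latest of these is hour 20, so pitching runs hour 20 to 20 + 5 = hour 25.

Working backward from the deadline:
Conditioning must finish by hour 36; it takes 1 hour, so it must start by 36 − 1 = hour 35.
Pitching has to be done before conditioning (must start by hour 35, minus 3-hour gap → hour 32). That means finishing by hour 32, i.e. starting by 32 − 5 = hour 27.
So pitching can start as early as hour 20 and as late as hour 27, giving 27 − 20 = 7 hours of slack.

7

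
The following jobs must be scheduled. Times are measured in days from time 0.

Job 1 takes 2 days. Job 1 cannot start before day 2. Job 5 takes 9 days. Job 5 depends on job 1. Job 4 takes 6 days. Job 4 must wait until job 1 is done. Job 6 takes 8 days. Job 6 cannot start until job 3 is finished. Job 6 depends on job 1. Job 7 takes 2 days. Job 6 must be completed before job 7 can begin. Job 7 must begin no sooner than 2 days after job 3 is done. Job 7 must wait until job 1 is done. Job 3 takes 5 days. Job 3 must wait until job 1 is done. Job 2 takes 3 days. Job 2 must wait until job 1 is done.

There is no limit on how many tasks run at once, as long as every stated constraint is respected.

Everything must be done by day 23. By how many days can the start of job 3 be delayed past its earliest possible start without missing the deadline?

4

Job 1 cannot begin until its own release at day 2. It runs from day 2 to 2 + 2 = day 4.
Job 3 cannot begin until job 1 (finishes day 4). It runs from day 4 to 4 + 5 = day 9.

Working backward from the deadline:
To finish by day 23, job 7 (duration 2) must start no later than day 21.
Job 6 must finish before job 7 (must start by day 21). With an 8-day duration, job 6 must start by 21 − 8 = day 13.
Job 3 feeds job 6 (must start by day 13); job 7 (must start by day 21, minus 2-day gap → day 19). Taking the minimum, job 3 must finish by day 13 and start by 13 − 5 = day 8.
So job 3 can start as early as day 4 and as late as day 8, giving 8 − 4 = 4 days of slack.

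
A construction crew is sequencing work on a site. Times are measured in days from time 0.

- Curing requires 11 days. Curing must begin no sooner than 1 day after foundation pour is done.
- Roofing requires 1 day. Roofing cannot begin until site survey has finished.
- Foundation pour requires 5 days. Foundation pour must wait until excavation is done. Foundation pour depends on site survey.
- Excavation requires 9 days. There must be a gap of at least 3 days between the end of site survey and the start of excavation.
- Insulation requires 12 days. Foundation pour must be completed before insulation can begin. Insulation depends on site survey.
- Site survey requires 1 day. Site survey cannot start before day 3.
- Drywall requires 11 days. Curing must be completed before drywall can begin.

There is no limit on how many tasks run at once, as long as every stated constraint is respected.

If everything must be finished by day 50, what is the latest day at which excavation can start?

Drywall must finish by day 50; it takes 11 days, so it must start by 50 − 11 = day 39.
Curing feeds into drywall (must start by day 39); so curing must finish by day 39 and therefore start by day 28.
Nothing follows insulation; the deadline of day 50 is its only limit. It must start by 50 − 12 = day 38.
Foundation pour feeds curing (must start by day 28, minus 1-day gap → day 27); insulation (must start by day 38). Taking the minimum, foundation pour must finish by day 27 and start by 27 − 5 = day 22.
Since foundation pour (must start by day 22) depends on it, excavation must finish by day 22. Backing off its 9-day duration gives a latest start of day 13.

13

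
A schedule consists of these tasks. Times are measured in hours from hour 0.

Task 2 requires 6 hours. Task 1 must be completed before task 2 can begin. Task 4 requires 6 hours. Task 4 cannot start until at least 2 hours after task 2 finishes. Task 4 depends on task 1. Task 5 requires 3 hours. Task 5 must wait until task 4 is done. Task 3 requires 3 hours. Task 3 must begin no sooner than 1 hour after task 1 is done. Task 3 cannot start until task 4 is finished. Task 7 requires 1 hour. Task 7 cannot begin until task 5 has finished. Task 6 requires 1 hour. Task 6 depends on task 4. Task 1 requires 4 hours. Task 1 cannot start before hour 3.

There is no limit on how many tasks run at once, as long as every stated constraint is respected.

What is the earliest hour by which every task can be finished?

25

After its own release at hour 3, task 1 can start at hour 3 and finishes at hour 7.
After task 1 (finishes hour 7), task 2 can start at hour 7 and finishes at hour 13.
For task 4: task 2 (finishes hour 13, plus 2-hour gap → hour 15); task 1 (finishes hour 7). Taking the maximum gives a start of hour 15, and it finishes at 15 + 6 = hour 21.
Task 6 cannot begin until task 4 (finishes hour 21). It runs from hour 21 to 21 + 1 = hour 22.
Task 5 cannot begin until task 4 (finishes hour 21). It runs from hour 21 to 21 + 3 = hour 24.
Task 7 waits on task 5 (finishes hour 24), so it starts at hour 24 and finishes at 24 + 1 = hour 25.
Task 3 has to wait for task 1 (finishes hour 7, plus 1-hour gap → hour 8); task 4 (finishes hour 21). The latest of these is hour 21, so task 3 runs hour 21 to 21 + 3 = hour 24.
All tasks are finished once the last one completes. Finish times: Task 1 at 7, Task 2 at 13, Task 3 at 24, Task 4 at 21, Task 5 at 24, Task 6 at 22, Task 7 at 25. The latest is hour 25.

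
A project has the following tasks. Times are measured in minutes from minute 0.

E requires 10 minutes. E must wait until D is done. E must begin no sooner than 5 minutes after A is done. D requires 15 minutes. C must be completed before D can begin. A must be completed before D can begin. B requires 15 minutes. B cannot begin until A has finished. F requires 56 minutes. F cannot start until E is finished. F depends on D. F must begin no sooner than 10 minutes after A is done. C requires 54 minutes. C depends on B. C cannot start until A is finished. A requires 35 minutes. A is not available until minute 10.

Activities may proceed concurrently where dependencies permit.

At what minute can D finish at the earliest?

129

After its own release at minute 10, A can start at minute 10 and finishes at minute 45.
B waits on A (finishes minute 45), so it starts at minute 45 and finishes at 45 + 15 = minute 60.
For C: B (finishes minute 60); A (finishes minute 45). Taking the maximum gives a start of minute 60, and it finishes at 60 + 54 = minute 114.
D cannot start until C (finishes minute 114); A (finishes minute 45). The controlling bound is minute 114, so D finishes at 114 + 15 = minute 129.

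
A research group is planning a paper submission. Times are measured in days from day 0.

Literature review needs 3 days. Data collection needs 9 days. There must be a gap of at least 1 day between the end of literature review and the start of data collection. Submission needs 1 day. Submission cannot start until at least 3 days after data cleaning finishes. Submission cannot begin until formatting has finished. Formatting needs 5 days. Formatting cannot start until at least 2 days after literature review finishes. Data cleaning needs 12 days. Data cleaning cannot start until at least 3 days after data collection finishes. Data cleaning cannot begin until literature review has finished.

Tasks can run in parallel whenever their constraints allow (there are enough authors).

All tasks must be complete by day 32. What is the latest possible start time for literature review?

Submission has no dependents, so it just needs to finish by day 32. Starting by 32 − 1 = day 31 achieves that.
Data cleaning must finish before submission (must start by day 31, minus 3-day gap → day 28). With a 12-day duration, data cleaning must start by 28 − 12 = day 16.
Since data cleaning (must start by day 16, minus 3-day gap → day 13) depends on it, data collection must finish by day 13. Backing off its 9-day duration gives a latest start of day 4.
Formatting feeds into submission (must start by day 31); so formatting must finish by day 31 and therefore start by day 26.
Literature review has several dependents: data collection (must start by day 4, minus 1-day gap → day 3); data cleaning (must start by day 16); formatting (must start by day 26, minus 2-day gap → day 24). The earliest of those limits is day 3, so literature review must start by 3 − 3 = day 0.

0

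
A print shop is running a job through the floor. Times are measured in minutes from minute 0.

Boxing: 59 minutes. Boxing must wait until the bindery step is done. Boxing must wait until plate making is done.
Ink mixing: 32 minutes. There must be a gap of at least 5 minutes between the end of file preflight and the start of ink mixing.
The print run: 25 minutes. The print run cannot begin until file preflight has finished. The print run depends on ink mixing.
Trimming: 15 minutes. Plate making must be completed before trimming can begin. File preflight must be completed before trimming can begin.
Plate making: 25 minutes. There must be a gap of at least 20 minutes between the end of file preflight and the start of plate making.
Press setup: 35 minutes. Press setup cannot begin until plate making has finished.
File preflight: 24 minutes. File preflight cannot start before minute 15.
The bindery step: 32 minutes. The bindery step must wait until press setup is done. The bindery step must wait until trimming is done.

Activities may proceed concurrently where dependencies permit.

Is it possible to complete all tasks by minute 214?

After its own release at minute 15, file preflight can start at minute 15 and finishes at minute 39.
After file preflight (finishes minute 39, plus 5-minute gap → minute 44), ink mixing can start at minute 44 and finishes at minute 76.
For the print run: file preflight (finishes minute 39); ink mixing (finishes minute 76). Taking the maximum gives a start of minute 76, and it finishes at 76 + 25 = minute 101.
Plate making cannot begin until file preflight (finishes minute 39, plus 20-minute gap → minute 59). It runs from minute 59 to 59 + 25 = minute 84.
For trimming: plate making (finishes minute 84); file preflight (finishes minute 39). Taking the maximum gives a start of minute 84, and it finishes at 84 + 15 = minute 99.
Press setup waits on plate making (finishes minute 84), so it starts at minute 84 and finishes at 84 + 35 = minute 119.
The bindery step needs all of press setup (finishes minute 119); trimming (finishes minute 99). That puts its earliest start at minute 119; it finishes at 119 + 32 = minute 151.
For boxing: the bindery step (finishes minute 151); plate making (finishes minute 84). Taking the maximum gives a start of minute 151, and it finishes at 151 + 59 = minute 210.
Every task is finished by minute 210, which is no later than the deadline of 214, so the schedule is feasible.

Yes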